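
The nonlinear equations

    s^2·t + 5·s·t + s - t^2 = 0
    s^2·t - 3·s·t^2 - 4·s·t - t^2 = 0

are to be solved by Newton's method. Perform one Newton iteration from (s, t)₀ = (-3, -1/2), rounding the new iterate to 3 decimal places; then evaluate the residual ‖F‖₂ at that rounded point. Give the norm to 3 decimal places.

At (-3, -1/2): F = (-0.250, -8.500).
Jacobian J = [[2·s·t + 5·t + 1, s^2 + 5·s - 2·t], [2·s·t - 3·t^2 - 4·t, s^2 - 6·s·t - 4·s - 2·t]].
At the point, J = [[1.500, -5.000], [4.250, 13.000]] (det J = 40.750).
Solving J·Δ = −F gives Δ = (1.123, 0.287).
Then the next iterate is (s, t)₁ = (-1.877, -0.213).
Re-evaluating at (-1.877, -0.213): F = (-0.67379, -2.13953), so ‖F‖₂ = 2.243.

2.243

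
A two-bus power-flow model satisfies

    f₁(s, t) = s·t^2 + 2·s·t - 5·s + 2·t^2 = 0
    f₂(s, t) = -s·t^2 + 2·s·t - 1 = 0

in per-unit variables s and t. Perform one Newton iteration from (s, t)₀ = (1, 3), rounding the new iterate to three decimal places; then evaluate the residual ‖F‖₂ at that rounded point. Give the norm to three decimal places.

At (1, 3): F = (28.000, -4.000).
Jacobian J = [[t^2 + 2·t - 5, 2·s·t + 2·s + 4·t], [-t^2 + 2·t, -2·s·t + 2·s]].
At the point, J = [[10.000, 20.000], [-3.000, -4.000]] (det J = 20.000).
Solving J·Δ = −F gives Δ = (1.600, -2.200).
Then the next iterate is (s, t)₁ = (2.600, 0.800).
Re-evaluating at (2.600, 0.800): F = (-5.896, 1.496), so ‖F‖₂ = 6.083.

6.083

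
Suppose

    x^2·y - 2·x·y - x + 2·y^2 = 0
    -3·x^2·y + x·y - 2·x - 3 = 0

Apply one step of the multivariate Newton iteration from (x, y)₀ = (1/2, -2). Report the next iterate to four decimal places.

At (1/2, -2): F = (9.0000, -3.5000).
Jacobian J = [[2·x·y - 2·y - 1, x^2 - 2·x + 4·y], [-6·x·y + y - 2, -3·x^2 + x]].
At the point, J = [[1.0000, -8.7500], [2.0000, -0.2500]] (det J = 17.2500).
Solving J·Δ = −F gives Δ = (1.9058, 1.2464).
Then the next iterate is (x, y)₁ = (2.4058, -0.7536).

(2.4058, -0.7536)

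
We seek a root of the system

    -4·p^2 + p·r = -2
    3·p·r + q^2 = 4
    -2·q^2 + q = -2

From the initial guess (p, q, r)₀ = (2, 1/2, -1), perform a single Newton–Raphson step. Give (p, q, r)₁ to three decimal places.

(1.161, 2.500, -0.128)

At (2, 1/2, -1): F = (-16.000, -9.750, 2.000).
Jacobian J = [[-8·p + r, 0, p], [3·r, 2·q, 3·p], [0, -4·q + 1, 0]].
At the point, J = [[-17.000, 0.000, 2.000], [-3.000, 1.000, 6.000], [0.000, -1.000, 0.000]] (det J = -96.000).
Solving J·Δ = −F gives Δ = (-0.839, 2.000, 0.872).
Then the next iterate is (p, q, r)₁ = (1.161, 2.500, -0.128).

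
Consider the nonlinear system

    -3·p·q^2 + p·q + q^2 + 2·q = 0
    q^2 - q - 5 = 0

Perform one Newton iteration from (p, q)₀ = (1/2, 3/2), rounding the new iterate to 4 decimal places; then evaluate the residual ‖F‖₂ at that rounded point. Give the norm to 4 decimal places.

At (1/2, 3/2): F = (2.6250, -4.2500).
Jacobian J = [[-3·q^2 + q, -6·p·q + p + 2·q + 2], [0, 2·q - 1]].
At the point, J = [[-5.2500, 1.0000], [0.0000, 2.0000]] (det J = -10.5000).
Solving J·Δ = −F gives Δ = (0.9048, 2.1250).
Then the next iterate is (p, q)₁ = (1.4048, 3.6250).
Re-evaluating at (1.4048, 3.6250): F = (-29.896825, 4.515625), so ‖F‖₂ = 30.2359.

30.2359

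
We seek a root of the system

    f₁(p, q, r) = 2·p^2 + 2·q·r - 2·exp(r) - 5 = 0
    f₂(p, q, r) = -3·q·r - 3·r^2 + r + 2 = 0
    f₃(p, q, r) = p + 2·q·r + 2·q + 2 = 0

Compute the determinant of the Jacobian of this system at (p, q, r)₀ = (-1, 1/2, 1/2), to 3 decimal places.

-42.946

J = [[4·p, 2·r, 2·q - 2·exp(r)], [0, -3·r, -3·q - 6·r + 1], [1, 2·r + 2, 2·q]].
At the point, J = [[-4.000, 1.000, -2.29744], [0.000, -1.500, -3.500], [1.000, 3.000, 1.000]].
det J = -42.946.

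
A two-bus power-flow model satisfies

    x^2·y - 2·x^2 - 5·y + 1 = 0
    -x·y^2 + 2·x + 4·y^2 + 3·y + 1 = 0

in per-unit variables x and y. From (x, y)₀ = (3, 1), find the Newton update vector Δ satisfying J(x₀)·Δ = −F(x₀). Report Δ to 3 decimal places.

(-3.206, -1.559)

At (3, 1): F = (-13.000, 11.000).
Jacobian J = [[2·x·y - 4·x, x^2 - 5], [-y^2 + 2, -2·x·y + 8·y + 3]].
At the point, J = [[-6.000, 4.000], [1.000, 5.000]] (det J = -34.000).
Solving J·Δ = −F gives Δ = (-3.206, -1.559).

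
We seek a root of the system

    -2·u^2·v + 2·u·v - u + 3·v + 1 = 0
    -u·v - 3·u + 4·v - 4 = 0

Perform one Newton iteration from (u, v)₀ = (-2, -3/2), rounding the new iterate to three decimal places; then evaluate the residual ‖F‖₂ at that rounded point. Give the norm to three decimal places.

At (-2, -3/2): F = (16.500, -7.000).
Jacobian J = [[-4·u·v + 2·v - 1, -2·u^2 + 2·u + 3], [-v - 3, -u + 4]].
At the point, J = [[-16.000, -9.000], [-1.500, 6.000]] (det J = -109.500).
Solving J·Δ = −F gives Δ = (0.329, 1.249).
Then the next iterate is (u, v)₁ = (-1.671, -0.251).
Re-evaluating at (-1.671, -0.251): F = (4.15855, -0.41042), so ‖F‖₂ = 4.179.

4.179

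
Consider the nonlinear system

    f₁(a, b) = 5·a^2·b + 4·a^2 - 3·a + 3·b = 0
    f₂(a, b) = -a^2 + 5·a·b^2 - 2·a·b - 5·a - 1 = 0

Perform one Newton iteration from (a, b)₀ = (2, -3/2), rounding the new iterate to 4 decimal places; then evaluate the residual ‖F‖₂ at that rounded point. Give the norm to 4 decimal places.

At (2, -3/2): F = (-24.5000, 13.5000).
Jacobian J = [[10·a·b + 8·a - 3, 5·a^2 + 3], [-2·a + 5·b^2 - 2·b - 5, 10·a·b - 2·a]].
At the point, J = [[-17.0000, 23.0000], [5.2500, -34.0000]] (det J = 457.2500).
Solving J·Δ = −F gives Δ = (-1.1427, 0.2206).
Then the next iterate is (a, b)₁ = (0.8573, -1.2794).
Re-evaluating at (0.8573, -1.2794): F = (-8.171807, 3.188615), so ‖F‖₂ = 8.7719.

8.7719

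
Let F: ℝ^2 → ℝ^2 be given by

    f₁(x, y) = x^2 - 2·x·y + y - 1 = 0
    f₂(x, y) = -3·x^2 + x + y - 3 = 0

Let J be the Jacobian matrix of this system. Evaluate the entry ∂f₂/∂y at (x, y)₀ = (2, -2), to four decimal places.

1.0000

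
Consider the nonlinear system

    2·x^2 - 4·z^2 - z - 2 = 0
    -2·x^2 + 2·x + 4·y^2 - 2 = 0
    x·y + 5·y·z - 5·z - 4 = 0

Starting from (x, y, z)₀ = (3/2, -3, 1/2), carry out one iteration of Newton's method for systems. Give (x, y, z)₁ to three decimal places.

(0.883, -1.543, -0.041)

At (3/2, -3, 1/2): F = (1.000, 32.500, -18.500).
Jacobian J = [[4·x, 0, -8·z - 1], [-4·x + 2, 8·y, 0], [y, x + 5·z, 5·y - 5]].
At the point, J = [[6.000, 0.000, -5.000], [-4.000, -24.000, 0.000], [-3.000, 4.000, -20.000]] (det J = 3320.000).
Solving J·Δ = −F gives Δ = (-0.617, 1.457, -0.541).
Then the next iterate is (x, y, z)₁ = (0.883, -1.543, -0.041).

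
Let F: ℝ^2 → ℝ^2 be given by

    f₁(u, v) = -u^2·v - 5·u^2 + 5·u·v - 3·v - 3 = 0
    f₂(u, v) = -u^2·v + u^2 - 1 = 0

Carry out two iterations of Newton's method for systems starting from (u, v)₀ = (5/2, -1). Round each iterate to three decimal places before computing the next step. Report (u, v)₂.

At (5/2, -1): F = (-37.500, 11.500).
Jacobian J = [[-2·u·v - 10·u + 5·v, -u^2 + 5·u - 3], [-2·u·v + 2·u, -u^2]].
At the point, J = [[-25.000, 3.250], [10.000, -6.250]] (det J = 123.750).
Solving J·Δ = −F gives Δ = (-1.592, -0.707).
Then the next iterate is (u, v)₁ = (0.908, -1.707).
Round to (0.908, -1.707) and repeat: F = (-8.34374, 1.23182), J = [[-14.51509, 0.71554], [4.91591, -0.82446]].
Δ = (-0.710, -2.738), so (u, v)₂ = (0.198, -4.445).

(0.198, -4.445)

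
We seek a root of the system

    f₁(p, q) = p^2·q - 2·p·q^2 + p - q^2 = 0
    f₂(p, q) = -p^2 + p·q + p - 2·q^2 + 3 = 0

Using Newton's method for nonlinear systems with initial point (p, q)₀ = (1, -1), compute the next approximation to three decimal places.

At (1, -1): F = (-3.000, 0.000).
Jacobian J = [[2·p·q - 2·q^2 + 1, p^2 - 4·p·q - 2·q], [-2·p + q + 1, p - 4·q]].
At the point, J = [[-3.000, 7.000], [-2.000, 5.000]] (det J = -1.000).
Solving J·Δ = −F gives Δ = (-15.000, -6.000).
Then the next iterate is (p, q)₁ = (-14.000, -7.000).

(-14.000, -7.000)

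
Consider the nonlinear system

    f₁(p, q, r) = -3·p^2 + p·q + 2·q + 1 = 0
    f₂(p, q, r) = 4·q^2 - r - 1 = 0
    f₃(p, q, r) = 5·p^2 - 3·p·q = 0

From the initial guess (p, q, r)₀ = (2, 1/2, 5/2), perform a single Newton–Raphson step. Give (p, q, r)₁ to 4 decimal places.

(-0.8000, -5.3000, -23.2000)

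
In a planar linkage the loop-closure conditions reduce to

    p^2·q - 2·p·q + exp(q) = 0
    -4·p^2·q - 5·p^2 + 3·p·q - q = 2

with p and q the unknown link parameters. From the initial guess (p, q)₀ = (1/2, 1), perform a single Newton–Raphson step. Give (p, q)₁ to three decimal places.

At (1/2, 1): F = (1.96828, -3.750).
Jacobian J = [[2·p·q - 2·q, p^2 - 2·p + exp(q)], [-8·p·q - 10·p + 3·q, -4·p^2 + 3·p - 1]].
At the point, J = [[-1.000, 1.96828], [-6.000, -0.500]] (det J = 12.30969).
Solving J·Δ = −F gives Δ = (-0.520, -1.264).
Then the next iterate is (p, q)₁ = (-0.020, -0.264).

(-0.020, -0.264)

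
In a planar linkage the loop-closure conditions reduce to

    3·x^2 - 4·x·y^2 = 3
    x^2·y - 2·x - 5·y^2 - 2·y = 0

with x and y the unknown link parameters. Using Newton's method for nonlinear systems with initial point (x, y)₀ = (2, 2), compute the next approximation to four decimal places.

At (2, 2): F = (-23.0000, -20.0000).
Jacobian J = [[6·x - 4·y^2, -8·x·y], [2·x·y - 2, x^2 - 10·y - 2]].
At the point, J = [[-4.0000, -32.0000], [6.0000, -18.0000]] (det J = 264.0000).
Solving J·Δ = −F gives Δ = (0.8561, -0.8258).
Then the next iterate is (x, y)₁ = (2.8561, 1.1742).

(2.8561, 1.1742)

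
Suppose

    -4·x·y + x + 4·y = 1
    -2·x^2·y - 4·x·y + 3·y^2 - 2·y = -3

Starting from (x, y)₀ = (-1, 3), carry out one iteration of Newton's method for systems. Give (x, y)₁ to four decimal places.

At (-1, 3): F = (22.0000, 30.0000).
Jacobian J = [[-4·y + 1, -4·x + 4], [-4·x·y - 4·y, -2·x^2 - 4·x + 6·y - 2]].
At the point, J = [[-11.0000, 8.0000], [0.0000, 18.0000]] (det J = -198.0000).
Solving J·Δ = −F gives Δ = (0.7879, -1.6667).
Then the next iterate is (x, y)₁ = (-0.2121, 1.3333).

(-0.2121, 1.3333)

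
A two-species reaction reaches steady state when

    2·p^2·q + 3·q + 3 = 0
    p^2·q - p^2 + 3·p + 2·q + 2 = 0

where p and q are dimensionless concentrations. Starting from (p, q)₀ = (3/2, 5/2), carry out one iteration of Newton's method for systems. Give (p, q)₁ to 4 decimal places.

(4.0500, -5.5000)

At (3/2, 5/2): F = (21.7500, 14.8750).
Jacobian J = [[4·p·q, 2·p^2 + 3], [2·p·q - 2·p + 3, p^2 + 2]].
At the point, J = [[15.0000, 7.5000], [7.5000, 4.2500]] (det J = 7.5000).
Solving J·Δ = −F gives Δ = (2.5500, -8.0000).
Then the next iterate is (p, q)₁ = (4.0500, -5.5000).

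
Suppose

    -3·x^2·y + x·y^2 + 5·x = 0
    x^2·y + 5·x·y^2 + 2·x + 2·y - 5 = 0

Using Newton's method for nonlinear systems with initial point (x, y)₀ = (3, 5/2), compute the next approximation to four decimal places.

(2.3822, 1.4251)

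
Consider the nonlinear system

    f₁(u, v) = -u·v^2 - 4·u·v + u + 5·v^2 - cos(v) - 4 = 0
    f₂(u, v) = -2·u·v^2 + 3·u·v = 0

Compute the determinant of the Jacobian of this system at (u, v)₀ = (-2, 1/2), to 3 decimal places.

-12.979

J = [[-v^2 - 4·v + 1, -2·u·v - 4·u + 10·v + sin(v)], [-2·v^2 + 3·v, -4·u·v + 3·u]].
At the point, J = [[-1.250, 15.47943], [1.000, -2.000]].
det J = -12.979.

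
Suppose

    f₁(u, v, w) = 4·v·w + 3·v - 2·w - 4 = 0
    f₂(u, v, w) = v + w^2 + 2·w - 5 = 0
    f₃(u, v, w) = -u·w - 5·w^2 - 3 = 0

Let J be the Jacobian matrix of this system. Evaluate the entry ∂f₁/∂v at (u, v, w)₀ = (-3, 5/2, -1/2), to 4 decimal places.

1.0000

∂f₁/∂v = 4·w + 3.
At (-3, 5/2, -1/2) this is 1.0000.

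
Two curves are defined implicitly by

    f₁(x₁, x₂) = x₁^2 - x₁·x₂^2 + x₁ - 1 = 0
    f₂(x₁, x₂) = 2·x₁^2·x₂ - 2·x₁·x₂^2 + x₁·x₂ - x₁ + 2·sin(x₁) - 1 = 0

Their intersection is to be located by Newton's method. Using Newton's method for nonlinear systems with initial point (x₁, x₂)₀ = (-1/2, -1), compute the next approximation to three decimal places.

(-1.093, -1.157)

At (-1/2, -1): F = (-0.750, -0.45885).
Jacobian J = [[2·x₁ - x₂^2 + 1, -2·x₁·x₂], [4·x₁·x₂ - 2·x₂^2 + x₂ + 2·cos(x₁) - 1, 2·x₁^2 - 4·x₁·x₂ + x₁]].
At the point, J = [[-1.000, -1.000], [-0.24483, -2.000]] (det J = 1.75517).
Solving J·Δ = −F gives Δ = (-0.593, -0.157).
Then the next iterate is (x₁, x₂)₁ = (-1.093, -1.157).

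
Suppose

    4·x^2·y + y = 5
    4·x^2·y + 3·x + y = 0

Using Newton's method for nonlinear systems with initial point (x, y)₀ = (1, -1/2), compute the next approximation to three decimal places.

(-1.667, -1.133)

At (1, -1/2): F = (-7.500, 0.500).
Jacobian J = [[8·x·y, 4·x^2 + 1], [8·x·y + 3, 4·x^2 + 1]].
At the point, J = [[-4.000, 5.000], [-1.000, 5.000]] (det J = -15.000).
Solving J·Δ = −F gives Δ = (-2.667, -0.633).
Then the next iterate is (x, y)₁ = (-1.667, -1.133).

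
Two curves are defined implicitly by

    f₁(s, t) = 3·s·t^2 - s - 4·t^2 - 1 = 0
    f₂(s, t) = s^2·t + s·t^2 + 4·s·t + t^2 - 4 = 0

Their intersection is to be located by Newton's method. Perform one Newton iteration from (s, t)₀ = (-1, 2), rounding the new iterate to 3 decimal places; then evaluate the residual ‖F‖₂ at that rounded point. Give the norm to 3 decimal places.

8.936

At (-1, 2): F = (-28.000, -10.000).
Jacobian J = [[3·t^2 - 1, 6·s·t - 8·t], [2·s·t + t^2 + 4·t, s^2 + 2·s·t + 4·s + 2·t]].
At the point, J = [[11.000, -28.000], [8.000, -3.000]] (det J = 191.000).
Solving J·Δ = −F gives Δ = (1.026, -0.597).
Then the next iterate is (s, t)₁ = (0.026, 1.403).
Re-evaluating at (0.026, 1.403): F = (-8.74610, -1.83355), so ‖F‖₂ = 8.936.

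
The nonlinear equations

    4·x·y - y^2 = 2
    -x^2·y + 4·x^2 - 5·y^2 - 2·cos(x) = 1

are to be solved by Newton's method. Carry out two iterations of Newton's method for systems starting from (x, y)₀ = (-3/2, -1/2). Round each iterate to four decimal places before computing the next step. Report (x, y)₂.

(-0.9434, -0.6268)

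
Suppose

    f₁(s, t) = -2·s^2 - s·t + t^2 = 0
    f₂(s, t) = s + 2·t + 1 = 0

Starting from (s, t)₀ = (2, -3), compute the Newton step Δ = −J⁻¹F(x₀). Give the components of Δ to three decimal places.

(-5.000, 4.000)

At (2, -3): F = (7.000, -3.000).
Jacobian J = [[-4·s - t, -s + 2·t], [1, 2]].
At the point, J = [[-5.000, -8.000], [1.000, 2.000]] (det J = -2.000).
Solving J·Δ = −F gives Δ = (-5.000, 4.000).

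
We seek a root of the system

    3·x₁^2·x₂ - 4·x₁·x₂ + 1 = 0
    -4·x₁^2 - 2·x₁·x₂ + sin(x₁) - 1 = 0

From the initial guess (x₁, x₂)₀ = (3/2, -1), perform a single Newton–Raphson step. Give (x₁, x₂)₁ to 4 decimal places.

(1.3329, -2.4476)

At (3/2, -1): F = (0.2500, -6.002505).
Jacobian J = [[6·x₁·x₂ - 4·x₂, 3·x₁^2 - 4·x₁], [-8·x₁ - 2·x₂ + cos(x₁), -2·x₁]].
At the point, J = [[-5.0000, 0.7500], [-9.929263, -3.0000]] (det J = 22.446947).
Solving J·Δ = −F gives Δ = (-0.1671, -1.4476).
Then the next iterate is (x₁, x₂)₁ = (1.3329, -2.4476).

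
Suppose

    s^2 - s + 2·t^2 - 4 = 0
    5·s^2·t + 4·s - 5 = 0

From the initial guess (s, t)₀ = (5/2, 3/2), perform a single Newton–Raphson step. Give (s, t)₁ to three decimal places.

At (5/2, 3/2): F = (4.250, 51.875).
Jacobian J = [[2·s - 1, 4·t], [10·s·t + 4, 5·s^2]].
At the point, J = [[4.000, 6.000], [41.500, 31.250]] (det J = -124.000).
Solving J·Δ = −F gives Δ = (-1.439, 0.251).
Then the next iterate is (s, t)₁ = (1.061, 1.751).

(1.061, 1.751)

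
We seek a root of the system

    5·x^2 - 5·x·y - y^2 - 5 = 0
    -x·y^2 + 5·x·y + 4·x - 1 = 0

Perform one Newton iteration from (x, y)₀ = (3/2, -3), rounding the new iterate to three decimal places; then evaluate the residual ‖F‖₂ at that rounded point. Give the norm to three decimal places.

9.629

At (3/2, -3): F = (19.750, -31.000).
Jacobian J = [[10·x - 5·y, -5·x - 2·y], [-y^2 + 5·y + 4, -2·x·y + 5·x]].
At the point, J = [[30.000, -1.500], [-20.000, 16.500]] (det J = 465.000).
Solving J·Δ = −F gives Δ = (-0.601, 1.151).
Then the next iterate is (x, y)₁ = (0.899, -1.849).
Re-evaluating at (0.899, -1.849): F = (3.93346, -8.78876), so ‖F‖₂ = 9.629.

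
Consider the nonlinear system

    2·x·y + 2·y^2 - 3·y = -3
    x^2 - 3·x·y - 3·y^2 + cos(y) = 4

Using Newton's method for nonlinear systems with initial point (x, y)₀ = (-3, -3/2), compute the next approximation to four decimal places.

(-0.8456, -0.5309)

At (-3, -3/2): F = (21.0000, -15.179263).
Jacobian J = [[2·y, 2·x + 4·y - 3], [2·x - 3·y, -3·x - 6·y - sin(y)]].
At the point, J = [[-3.0000, -15.0000], [-1.5000, 18.997495]] (det J = -79.492485).
Solving J·Δ = −F gives Δ = (2.1544, 0.9691).
Then the next iterate is (x, y)₁ = (-0.8456, -0.5309).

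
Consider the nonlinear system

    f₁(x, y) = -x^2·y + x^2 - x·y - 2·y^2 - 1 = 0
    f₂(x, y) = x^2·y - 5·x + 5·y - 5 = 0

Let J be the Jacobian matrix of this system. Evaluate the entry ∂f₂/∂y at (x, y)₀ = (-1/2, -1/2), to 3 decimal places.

5.250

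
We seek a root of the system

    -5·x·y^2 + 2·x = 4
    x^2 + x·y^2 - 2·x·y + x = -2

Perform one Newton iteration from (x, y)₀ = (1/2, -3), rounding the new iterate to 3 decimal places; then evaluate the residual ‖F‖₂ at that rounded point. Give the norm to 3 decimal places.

1.615

At (1/2, -3): F = (-25.500, 10.250).
Jacobian J = [[-5·y^2 + 2, -10·x·y], [2·x + y^2 - 2·y + 1, 2·x·y - 2·x]].
At the point, J = [[-43.000, 15.000], [17.000, -4.000]] (det J = -83.000).
Solving J·Δ = −F gives Δ = (-0.623, -0.087).
Then the next iterate is (x, y)₁ = (-0.123, -3.087).
Re-evaluating at (-0.123, -3.087): F = (1.61468, -0.03941), so ‖F‖₂ = 1.615.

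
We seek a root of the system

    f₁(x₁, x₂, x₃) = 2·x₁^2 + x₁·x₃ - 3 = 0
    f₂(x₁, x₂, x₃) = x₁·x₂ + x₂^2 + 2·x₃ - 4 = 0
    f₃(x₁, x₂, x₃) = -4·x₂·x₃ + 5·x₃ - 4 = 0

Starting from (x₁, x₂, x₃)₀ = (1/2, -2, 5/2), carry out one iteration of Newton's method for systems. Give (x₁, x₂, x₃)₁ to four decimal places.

At (1/2, -2, 5/2): F = (-1.2500, 4.0000, 28.5000).
Jacobian J = [[4·x₁ + x₃, 0, x₁], [x₂, x₁ + 2·x₂, 2], [0, -4·x₃, -4·x₂ + 5]].
At the point, J = [[4.5000, 0.0000, 0.5000], [-2.0000, -3.5000, 2.0000], [0.0000, -10.0000, 13.0000]] (det J = -104.7500).
Solving J·Δ = −F gives Δ = (0.5895, -0.7971, -2.8055).
Then the next iterate is (x₁, x₂, x₃)₁ = (1.0895, -2.7971, -0.3055).

(1.0895, -2.7971, -0.3055)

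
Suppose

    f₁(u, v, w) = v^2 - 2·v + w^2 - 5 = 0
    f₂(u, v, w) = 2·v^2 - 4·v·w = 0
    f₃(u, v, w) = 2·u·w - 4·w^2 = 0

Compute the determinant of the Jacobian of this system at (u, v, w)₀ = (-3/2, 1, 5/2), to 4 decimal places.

J = [[0, 2·v - 2, 2·w], [0, 4·v - 4·w, -4·v], [2·w, 0, 2·u - 8·w]].
At the point, J = [[0.0000, 0.0000, 5.0000], [0.0000, -6.0000, -4.0000], [5.0000, 0.0000, -23.0000]].
det J = 150.0000.

150.0000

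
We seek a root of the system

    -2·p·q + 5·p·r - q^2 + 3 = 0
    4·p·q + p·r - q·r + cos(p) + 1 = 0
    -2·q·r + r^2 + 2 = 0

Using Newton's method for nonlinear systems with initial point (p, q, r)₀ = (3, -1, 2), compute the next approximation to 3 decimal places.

At (3, -1, 2): F = (38.000, -3.98999, 10.000).
Jacobian J = [[-2·q + 5·r, -2·p - 2·q, 5·p], [4·q + r - sin(p), 4·p - r, p - q], [0, -2·r, -2·q + 2·r]].
At the point, J = [[12.000, -4.000, 15.000], [-2.14112, 10.000, 4.000], [0.000, -4.000, 6.000]] (det J = 989.08032).
Solving J·Δ = −F gives Δ = (-1.387, 0.607, -1.262).
Then the next iterate is (p, q, r)₁ = (1.613, -0.393, 0.738).

(1.613, -0.393, 0.738)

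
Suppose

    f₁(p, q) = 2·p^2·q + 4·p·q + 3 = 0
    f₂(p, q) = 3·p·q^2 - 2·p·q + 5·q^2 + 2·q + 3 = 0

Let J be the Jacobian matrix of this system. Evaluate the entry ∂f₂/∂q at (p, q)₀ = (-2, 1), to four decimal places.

4.0000

∂f₂/∂q = 6·p·q - 2·p + 10·q + 2.
At (-2, 1) this is 4.0000.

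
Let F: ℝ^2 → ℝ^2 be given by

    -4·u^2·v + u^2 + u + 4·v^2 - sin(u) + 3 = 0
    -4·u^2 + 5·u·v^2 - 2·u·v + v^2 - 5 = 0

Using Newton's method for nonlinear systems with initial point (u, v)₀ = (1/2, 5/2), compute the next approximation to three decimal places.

(0.801, 1.284)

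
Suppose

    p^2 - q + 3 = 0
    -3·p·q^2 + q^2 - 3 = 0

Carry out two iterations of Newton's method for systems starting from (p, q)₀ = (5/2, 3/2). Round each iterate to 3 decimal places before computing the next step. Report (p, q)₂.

At (5/2, 3/2): F = (7.750, -17.625).
Jacobian J = [[2·p, -1], [-3·q^2, -6·p·q + 2·q]].
At the point, J = [[5.000, -1.000], [-6.750, -19.500]] (det J = -104.250).
Solving J·Δ = −F gives Δ = (-1.619, -0.344).
Then the next iterate is (p, q)₁ = (0.881, 1.156).
Round to (0.881, 1.156) and repeat: F = (2.62016, -5.19560), J = [[1.762, -1.000], [-4.00901, -3.79862]].
Δ = (-1.415, 0.126), so (p, q)₂ = (-0.534, 1.282).

(-0.534, 1.282)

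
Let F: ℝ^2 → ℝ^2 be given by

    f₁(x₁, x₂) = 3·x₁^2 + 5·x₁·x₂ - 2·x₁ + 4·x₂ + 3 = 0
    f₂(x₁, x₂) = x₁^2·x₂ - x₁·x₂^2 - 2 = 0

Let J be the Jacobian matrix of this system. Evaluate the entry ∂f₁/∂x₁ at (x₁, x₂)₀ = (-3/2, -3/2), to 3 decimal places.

∂f₁/∂x₁ = 6·x₁ + 5·x₂ - 2.
At (-3/2, -3/2) this is -18.500.

-18.500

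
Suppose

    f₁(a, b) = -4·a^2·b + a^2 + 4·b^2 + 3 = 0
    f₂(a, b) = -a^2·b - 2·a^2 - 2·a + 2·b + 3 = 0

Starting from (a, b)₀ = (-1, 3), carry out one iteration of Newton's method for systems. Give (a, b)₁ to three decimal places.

(-1.667, 2.333)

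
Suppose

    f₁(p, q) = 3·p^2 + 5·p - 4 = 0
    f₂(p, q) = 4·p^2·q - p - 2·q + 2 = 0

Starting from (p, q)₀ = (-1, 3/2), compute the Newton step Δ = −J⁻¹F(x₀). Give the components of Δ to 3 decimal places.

At (-1, 3/2): F = (-6.000, 6.000).
Jacobian J = [[6·p + 5, 0], [8·p·q - 1, 4·p^2 - 2]].
At the point, J = [[-1.000, 0.000], [-13.000, 2.000]] (det J = -2.000).
Solving J·Δ = −F gives Δ = (-6.000, -42.000).

(-6.000, -42.000)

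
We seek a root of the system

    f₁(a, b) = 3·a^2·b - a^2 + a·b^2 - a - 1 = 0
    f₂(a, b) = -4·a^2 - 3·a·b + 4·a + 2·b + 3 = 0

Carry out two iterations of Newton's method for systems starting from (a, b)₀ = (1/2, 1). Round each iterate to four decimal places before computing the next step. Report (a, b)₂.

(1.3892, 0.3724)

At (1/2, 1): F = (-0.5000, 4.5000).
Jacobian J = [[6·a·b - 2·a + b^2 - 1, 3·a^2 + 2·a·b], [-8·a - 3·b + 4, -3·a + 2]].
At the point, J = [[2.0000, 1.7500], [-3.0000, 0.5000]] (det J = 6.2500).
Solving J·Δ = −F gives Δ = (1.3000, -1.2000).
Then the next iterate is (a, b)₁ = (1.8000, -0.2000).
Round to (1.8000, -0.2000) and repeat: F = (-7.9120, -2.0800), J = [[-6.7200, 9.0000], [-9.8000, -3.4000]].
Δ = (-0.4108, 0.5724), so (a, b)₂ = (1.3892, 0.3724).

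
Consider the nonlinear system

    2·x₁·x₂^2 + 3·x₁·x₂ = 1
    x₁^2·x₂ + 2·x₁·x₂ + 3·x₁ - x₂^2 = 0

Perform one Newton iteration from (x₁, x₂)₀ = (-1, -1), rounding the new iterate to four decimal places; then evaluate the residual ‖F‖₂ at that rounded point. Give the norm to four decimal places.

1.0983

At (-1, -1): F = (0.0000, -3.0000).
Jacobian J = [[2·x₂^2 + 3·x₂, 4·x₁·x₂ + 3·x₁], [2·x₁·x₂ + 2·x₂ + 3, x₁^2 + 2·x₁ - 2·x₂]].
At the point, J = [[-1.0000, 1.0000], [3.0000, 1.0000]] (det J = -4.0000).
Solving J·Δ = −F gives Δ = (0.7500, 0.7500).
Then the next iterate is (x₁, x₂)₁ = (-0.2500, -0.2500).
Re-evaluating at (-0.2500, -0.2500): F = (-0.843750, -0.703125), so ‖F‖₂ = 1.0983.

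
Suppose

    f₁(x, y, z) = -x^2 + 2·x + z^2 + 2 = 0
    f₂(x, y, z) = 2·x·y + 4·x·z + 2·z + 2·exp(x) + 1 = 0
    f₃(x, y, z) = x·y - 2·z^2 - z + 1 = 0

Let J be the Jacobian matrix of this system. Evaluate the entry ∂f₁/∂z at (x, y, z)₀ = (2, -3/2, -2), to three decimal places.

-4.000

∂f₁/∂z = 2·z.
At (2, -3/2, -2) this is -4.000.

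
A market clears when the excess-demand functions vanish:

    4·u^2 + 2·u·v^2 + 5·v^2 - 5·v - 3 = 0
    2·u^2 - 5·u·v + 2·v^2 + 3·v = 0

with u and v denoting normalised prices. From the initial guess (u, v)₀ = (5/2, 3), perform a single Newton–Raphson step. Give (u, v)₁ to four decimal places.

(2.1419, 1.4838)

At (5/2, 3): F = (97.0000, 2.0000).
Jacobian J = [[8·u + 2·v^2, 4·u·v + 10·v - 5], [4·u - 5·v, -5·u + 4·v + 3]].
At the point, J = [[38.0000, 55.0000], [-5.0000, 2.5000]] (det J = 370.0000).
Solving J·Δ = −F gives Δ = (-0.3581, -1.5162).
Then the next iterate is (u, v)₁ = (2.1419, 1.4838).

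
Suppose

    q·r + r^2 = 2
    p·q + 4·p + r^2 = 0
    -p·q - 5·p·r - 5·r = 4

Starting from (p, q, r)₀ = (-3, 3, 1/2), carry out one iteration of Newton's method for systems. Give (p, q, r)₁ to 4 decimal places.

(-3.6076, -4.9810, 1.5601)

At (-3, 3, 1/2): F = (-0.2500, -20.7500, 10.0000).
Jacobian J = [[0, r, q + 2·r], [q + 4, p, 2·r], [-q - 5·r, -p, -5·p - 5]].
At the point, J = [[0.0000, 0.5000, 4.0000], [7.0000, -3.0000, 1.0000], [-5.5000, 3.0000, 10.0000]] (det J = -19.7500).
Solving J·Δ = −F gives Δ = (-0.6076, -7.9810, 1.0601).
Then the next iterate is (p, q, r)₁ = (-3.6076, -4.9810, 1.5601).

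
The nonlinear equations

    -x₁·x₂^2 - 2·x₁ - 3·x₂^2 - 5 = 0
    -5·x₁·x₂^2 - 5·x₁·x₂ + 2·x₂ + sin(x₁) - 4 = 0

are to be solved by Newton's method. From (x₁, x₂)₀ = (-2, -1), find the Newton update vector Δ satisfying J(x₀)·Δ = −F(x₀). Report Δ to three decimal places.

(-1.201, -0.801)

At (-2, -1): F = (-2.000, -6.90930).
Jacobian J = [[-x₂^2 - 2, -2·x₁·x₂ - 6·x₂], [-5·x₂^2 - 5·x₂ + cos(x₁), -10·x₁·x₂ - 5·x₁ + 2]].
At the point, J = [[-3.000, 2.000], [-0.41615, -8.000]] (det J = 24.83229).
Solving J·Δ = −F gives Δ = (-1.201, -0.801).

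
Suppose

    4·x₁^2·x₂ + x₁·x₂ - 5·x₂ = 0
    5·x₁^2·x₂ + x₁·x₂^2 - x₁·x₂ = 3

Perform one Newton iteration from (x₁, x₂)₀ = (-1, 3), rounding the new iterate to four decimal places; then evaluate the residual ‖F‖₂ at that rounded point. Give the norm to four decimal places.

At (-1, 3): F = (-6.0000, 6.0000).
Jacobian J = [[8·x₁·x₂ + x₂, 4·x₁^2 + x₁ - 5], [10·x₁·x₂ + x₂^2 - x₂, 5·x₁^2 + 2·x₁·x₂ - x₁]].
At the point, J = [[-21.0000, -2.0000], [-24.0000, 0.0000]] (det J = -48.0000).
Solving J·Δ = −F gives Δ = (0.2500, -5.6250).
Then the next iterate is (x₁, x₂)₁ = (-0.7500, -2.6250).
Re-evaluating at (-0.7500, -2.6250): F = (9.1875, -17.519531), so ‖F‖₂ = 19.7824.

19.7824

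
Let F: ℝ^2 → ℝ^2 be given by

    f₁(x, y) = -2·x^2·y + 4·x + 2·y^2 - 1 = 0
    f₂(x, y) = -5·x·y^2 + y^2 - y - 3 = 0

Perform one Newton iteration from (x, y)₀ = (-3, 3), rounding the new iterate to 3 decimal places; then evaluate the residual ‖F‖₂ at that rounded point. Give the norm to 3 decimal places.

At (-3, 3): F = (-49.000, 138.000).
Jacobian J = [[-4·x·y + 4, -2·x^2 + 4·y], [-5·y^2, -10·x·y + 2·y - 1]].
At the point, J = [[40.000, -6.000], [-45.000, 95.000]] (det J = 3530.000).
Solving J·Δ = −F gives Δ = (1.084, -0.939).
Then the next iterate is (x, y)₁ = (-1.916, 2.061).
Re-evaluating at (-1.916, 2.061): F = (-15.30065, 39.87989), so ‖F‖₂ = 42.714.

42.714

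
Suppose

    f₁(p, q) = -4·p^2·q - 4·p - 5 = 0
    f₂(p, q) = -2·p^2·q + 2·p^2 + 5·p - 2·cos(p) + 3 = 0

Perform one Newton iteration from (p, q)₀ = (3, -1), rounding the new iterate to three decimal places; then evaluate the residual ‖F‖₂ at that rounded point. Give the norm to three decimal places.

At (3, -1): F = (19.000, 55.97998).
Jacobian J = [[-8·p·q - 4, -4·p^2], [-4·p·q + 4·p + 2·sin(p) + 5, -2·p^2]].
At the point, J = [[20.000, -36.000], [29.28224, -18.000]] (det J = 694.16064).
Solving J·Δ = −F gives Δ = (-2.411, -0.811).
Then the next iterate is (p, q)₁ = (0.589, -1.811).
Re-evaluating at (0.589, -1.811): F = (-4.84290, 6.23240), so ‖F‖₂ = 7.893.

7.893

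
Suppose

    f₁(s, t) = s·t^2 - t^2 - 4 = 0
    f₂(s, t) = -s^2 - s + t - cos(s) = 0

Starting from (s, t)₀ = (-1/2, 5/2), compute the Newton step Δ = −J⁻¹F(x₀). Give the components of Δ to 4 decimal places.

At (-1/2, 5/2): F = (-13.3750, 1.872417).
Jacobian J = [[t^2, 2·s·t - 2·t], [-2·s + sin(s) - 1, 1]].
At the point, J = [[6.2500, -7.5000], [-0.479426, 1.0000]] (det J = 2.654308).
Solving J·Δ = −F gives Δ = (-0.2517, -1.9931).

(-0.2517, -1.9931)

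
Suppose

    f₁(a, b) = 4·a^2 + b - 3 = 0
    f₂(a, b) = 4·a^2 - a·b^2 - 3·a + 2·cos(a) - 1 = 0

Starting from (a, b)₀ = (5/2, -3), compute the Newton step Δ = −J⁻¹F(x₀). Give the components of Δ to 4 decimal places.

At (5/2, -3): F = (19.0000, -7.602287).
Jacobian J = [[8·a, 1], [8·a - b^2 - 2·sin(a) - 3, -2·a·b]].
At the point, J = [[20.0000, 1.0000], [6.803056, 15.0000]] (det J = 293.196944).
Solving J·Δ = −F gives Δ = (-0.9980, 0.9594).

(-0.9980, 0.9594)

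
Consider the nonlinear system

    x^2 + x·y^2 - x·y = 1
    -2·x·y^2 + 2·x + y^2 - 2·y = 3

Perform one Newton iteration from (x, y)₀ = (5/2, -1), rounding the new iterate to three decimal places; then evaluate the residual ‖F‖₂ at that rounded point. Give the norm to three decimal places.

At (5/2, -1): F = (10.250, 0.000).
Jacobian J = [[2·x + y^2 - y, 2·x·y - x], [-2·y^2 + 2, -4·x·y + 2·y - 2]].
At the point, J = [[7.000, -7.500], [0.000, 6.000]] (det J = 42.000).
Solving J·Δ = −F gives Δ = (-1.464, 0.000).
Then the next iterate is (x, y)₁ = (1.036, -1.000).
Re-evaluating at (1.036, -1.000): F = (2.14530, 0.000), so ‖F‖₂ = 2.145.

2.145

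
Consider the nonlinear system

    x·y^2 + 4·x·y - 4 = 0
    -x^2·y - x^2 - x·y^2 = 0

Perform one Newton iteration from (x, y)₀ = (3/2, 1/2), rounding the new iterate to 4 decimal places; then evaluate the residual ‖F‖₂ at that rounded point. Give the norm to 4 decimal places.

2.3609

At (3/2, 1/2): F = (-0.6250, -3.7500).
Jacobian J = [[y^2 + 4·y, 2·x·y + 4·x], [-2·x·y - 2·x - y^2, -x^2 - 2·x·y]].
At the point, J = [[2.2500, 7.5000], [-4.7500, -3.7500]] (det J = 27.1875).
Solving J·Δ = −F gives Δ = (-1.1207, 0.4195).
Then the next iterate is (x, y)₁ = (0.3793, 0.9195).
Re-evaluating at (0.3793, 0.9195): F = (-2.284244, -0.596846), so ‖F‖₂ = 2.3609.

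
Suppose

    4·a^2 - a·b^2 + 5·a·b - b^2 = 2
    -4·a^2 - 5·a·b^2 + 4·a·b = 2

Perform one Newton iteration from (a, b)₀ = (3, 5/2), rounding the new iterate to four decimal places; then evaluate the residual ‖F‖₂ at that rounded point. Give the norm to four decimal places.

29.0581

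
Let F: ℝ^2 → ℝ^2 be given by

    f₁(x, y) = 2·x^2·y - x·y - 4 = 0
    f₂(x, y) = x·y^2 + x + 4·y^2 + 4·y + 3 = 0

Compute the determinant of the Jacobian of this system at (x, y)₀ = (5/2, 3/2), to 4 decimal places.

284.7500

J = [[4·x·y - y, 2·x^2 - x], [y^2 + 1, 2·x·y + 8·y + 4]].
At the point, J = [[13.5000, 10.0000], [3.2500, 23.5000]].
det J = 284.7500.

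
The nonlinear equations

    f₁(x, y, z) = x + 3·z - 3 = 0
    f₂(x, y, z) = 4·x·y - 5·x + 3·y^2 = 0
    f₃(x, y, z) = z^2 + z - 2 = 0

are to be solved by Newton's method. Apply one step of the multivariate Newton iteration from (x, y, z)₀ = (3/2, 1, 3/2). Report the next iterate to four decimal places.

(-0.1875, 0.7344, 1.0625)

At (3/2, 1, 3/2): F = (3.0000, 1.5000, 1.7500).
Jacobian J = [[1, 0, 3], [4·y - 5, 4·x + 6·y, 0], [0, 0, 2·z + 1]].
At the point, J = [[1.0000, 0.0000, 3.0000], [-1.0000, 12.0000, 0.0000], [0.0000, 0.0000, 4.0000]] (det J = 48.0000).
Solving J·Δ = −F gives Δ = (-1.6875, -0.2656, -0.4375).
Then the next iterate is (x, y, z)₁ = (-0.1875, 0.7344, 1.0625).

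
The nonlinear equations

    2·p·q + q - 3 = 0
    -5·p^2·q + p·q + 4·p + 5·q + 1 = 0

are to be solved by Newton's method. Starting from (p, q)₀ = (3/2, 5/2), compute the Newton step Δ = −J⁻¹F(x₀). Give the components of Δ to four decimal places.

At (3/2, 5/2): F = (7.0000, -4.8750).
Jacobian J = [[2·q, 2·p + 1], [-10·p·q + q + 4, -5·p^2 + p + 5]].
At the point, J = [[5.0000, 4.0000], [-31.0000, -4.7500]] (det J = 100.2500).
Solving J·Δ = −F gives Δ = (0.1372, -1.9214).

(0.1372, -1.9214)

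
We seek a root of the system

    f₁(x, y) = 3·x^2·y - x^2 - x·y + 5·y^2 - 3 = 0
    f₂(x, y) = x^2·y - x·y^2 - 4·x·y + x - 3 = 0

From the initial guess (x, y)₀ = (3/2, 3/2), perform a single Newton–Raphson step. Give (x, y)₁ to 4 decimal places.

At (3/2, 3/2): F = (13.8750, -10.5000).
Jacobian J = [[6·x·y - 2·x - y, 3·x^2 - x + 10·y], [2·x·y - y^2 - 4·y + 1, x^2 - 2·x·y - 4·x]].
At the point, J = [[9.0000, 20.2500], [-2.7500, -8.2500]] (det J = -18.5625).
Solving J·Δ = −F gives Δ = (5.2879, -3.0354).
Then the next iterate is (x, y)₁ = (6.7879, -1.5354).

(6.7879, -1.5354)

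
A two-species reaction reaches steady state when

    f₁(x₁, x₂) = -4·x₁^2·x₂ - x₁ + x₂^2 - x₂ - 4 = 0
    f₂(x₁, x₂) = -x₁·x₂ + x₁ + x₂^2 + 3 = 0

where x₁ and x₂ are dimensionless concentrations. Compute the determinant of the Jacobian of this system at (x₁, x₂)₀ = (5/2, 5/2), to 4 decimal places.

-159.0000

J = [[-8·x₁·x₂ - 1, -4·x₁^2 + 2·x₂ - 1], [-x₂ + 1, -x₁ + 2·x₂]].
At the point, J = [[-51.0000, -21.0000], [-1.5000, 2.5000]].
det J = -159.0000.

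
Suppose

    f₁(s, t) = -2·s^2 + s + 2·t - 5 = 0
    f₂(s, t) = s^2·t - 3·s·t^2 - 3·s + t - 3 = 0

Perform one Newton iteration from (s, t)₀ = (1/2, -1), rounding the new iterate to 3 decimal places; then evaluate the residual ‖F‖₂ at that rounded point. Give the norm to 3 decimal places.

At (1/2, -1): F = (-7.000, -7.250).
Jacobian J = [[-4·s + 1, 2], [2·s·t - 3·t^2 - 3, s^2 - 6·s·t + 1]].
At the point, J = [[-1.000, 2.000], [-7.000, 4.250]] (det J = 9.750).
Solving J·Δ = −F gives Δ = (1.564, 4.282).
Then the next iterate is (s, t)₁ = (2.064, 3.282).
Re-evaluating at (2.064, 3.282): F = (-4.89219, -58.62564), so ‖F‖₂ = 58.829.

58.829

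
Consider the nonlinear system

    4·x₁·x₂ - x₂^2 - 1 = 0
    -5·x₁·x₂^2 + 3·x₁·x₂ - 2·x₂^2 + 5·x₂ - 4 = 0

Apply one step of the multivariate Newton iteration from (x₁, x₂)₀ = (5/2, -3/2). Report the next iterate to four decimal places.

(0.1981, -1.1586)

At (5/2, -3/2): F = (-18.2500, -55.3750).
Jacobian J = [[4·x₂, 4·x₁ - 2·x₂], [-5·x₂^2 + 3·x₂, -10·x₁·x₂ + 3·x₁ - 4·x₂ + 5]].
At the point, J = [[-6.0000, 13.0000], [-15.7500, 56.0000]] (det J = -131.2500).
Solving J·Δ = −F gives Δ = (-2.3019, 0.3414).
Then the next iterate is (x₁, x₂)₁ = (0.1981, -1.1586).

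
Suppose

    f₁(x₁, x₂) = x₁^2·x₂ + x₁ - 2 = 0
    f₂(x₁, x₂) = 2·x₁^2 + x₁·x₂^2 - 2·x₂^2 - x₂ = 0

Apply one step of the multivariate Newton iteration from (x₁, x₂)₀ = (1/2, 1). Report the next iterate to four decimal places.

At (1/2, 1): F = (-1.2500, -2.0000).
Jacobian J = [[2·x₁·x₂ + 1, x₁^2], [4·x₁ + x₂^2, 2·x₁·x₂ - 4·x₂ - 1]].
At the point, J = [[2.0000, 0.2500], [3.0000, -4.0000]] (det J = -8.7500).
Solving J·Δ = −F gives Δ = (0.6286, -0.0286).
Then the next iterate is (x₁, x₂)₁ = (1.1286, 0.9714).

(1.1286, 0.9714)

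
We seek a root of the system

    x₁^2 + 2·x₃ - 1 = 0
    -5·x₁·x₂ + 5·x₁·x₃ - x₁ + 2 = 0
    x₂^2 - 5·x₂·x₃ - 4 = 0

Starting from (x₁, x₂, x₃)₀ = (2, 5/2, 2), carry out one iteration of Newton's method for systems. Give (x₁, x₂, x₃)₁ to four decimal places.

At (2, 5/2, 2): F = (7.0000, -5.0000, -22.7500).
Jacobian J = [[2·x₁, 0, 2], [-5·x₂ + 5·x₃ - 1, -5·x₁, 5·x₁], [0, 2·x₂ - 5·x₃, -5·x₂]].
At the point, J = [[4.0000, 0.0000, 2.0000], [-3.5000, -10.0000, 10.0000], [0.0000, -5.0000, -12.5000]] (det J = 735.0000).
Solving J·Δ = −F gives Δ = (-1.1156, -1.3782, -1.2687).
Then the next iterate is (x₁, x₂, x₃)₁ = (0.8844, 1.1218, 0.7313).

(0.8844, 1.1218, 0.7313)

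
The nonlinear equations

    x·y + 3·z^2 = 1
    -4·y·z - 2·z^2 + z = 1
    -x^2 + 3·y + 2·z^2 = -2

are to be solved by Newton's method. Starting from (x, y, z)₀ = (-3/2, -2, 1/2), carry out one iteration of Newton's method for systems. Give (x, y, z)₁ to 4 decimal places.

(-1.3116, -0.3082, 0.5548)

At (-3/2, -2, 1/2): F = (2.7500, 3.0000, -5.7500).
Jacobian J = [[y, x, 6·z], [0, -4·z, -4·y - 4·z + 1], [-2·x, 3, 4·z]].
At the point, J = [[-2.0000, -1.5000, 3.0000], [0.0000, -2.0000, 7.0000], [3.0000, 3.0000, 2.0000]] (det J = 36.5000).
Solving J·Δ = −F gives Δ = (0.1884, 1.6918, 0.0548).
Then the next iterate is (x, y, z)₁ = (-1.3116, -0.3082, 0.5548).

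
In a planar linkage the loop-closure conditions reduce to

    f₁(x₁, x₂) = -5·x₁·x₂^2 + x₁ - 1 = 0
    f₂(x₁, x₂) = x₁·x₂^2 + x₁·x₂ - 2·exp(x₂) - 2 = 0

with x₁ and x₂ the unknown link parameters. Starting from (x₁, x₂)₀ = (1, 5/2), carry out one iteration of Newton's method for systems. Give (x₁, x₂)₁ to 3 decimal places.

(0.828, 1.459)

At (1, 5/2): F = (-31.250, -17.61499).
Jacobian J = [[-5·x₂^2 + 1, -10·x₁·x₂], [x₂^2 + x₂, 2·x₁·x₂ + x₁ - 2·exp(x₂)]].
At the point, J = [[-30.250, -25.000], [8.750, -18.36499]] (det J = 774.29088).
Solving J·Δ = −F gives Δ = (-0.172, -1.041).
Then the next iterate is (x₁, x₂)₁ = (0.828, 1.459).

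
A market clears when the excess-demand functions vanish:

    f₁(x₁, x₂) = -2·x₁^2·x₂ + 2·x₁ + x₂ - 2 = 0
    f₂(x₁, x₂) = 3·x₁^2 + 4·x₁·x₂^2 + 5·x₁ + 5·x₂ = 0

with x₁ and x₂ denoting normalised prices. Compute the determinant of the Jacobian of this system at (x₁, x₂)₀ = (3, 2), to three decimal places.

-503.000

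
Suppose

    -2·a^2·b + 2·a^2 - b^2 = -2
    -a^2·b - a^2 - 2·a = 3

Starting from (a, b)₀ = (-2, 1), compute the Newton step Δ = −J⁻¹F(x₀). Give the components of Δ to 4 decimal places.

(1.2333, 0.1000)

At (-2, 1): F = (1.0000, -7.0000).
Jacobian J = [[-4·a·b + 4·a, -2·a^2 - 2·b], [-2·a·b - 2·a - 2, -a^2]].
At the point, J = [[0.0000, -10.0000], [6.0000, -4.0000]] (det J = 60.0000).
Solving J·Δ = −F gives Δ = (1.2333, 0.1000).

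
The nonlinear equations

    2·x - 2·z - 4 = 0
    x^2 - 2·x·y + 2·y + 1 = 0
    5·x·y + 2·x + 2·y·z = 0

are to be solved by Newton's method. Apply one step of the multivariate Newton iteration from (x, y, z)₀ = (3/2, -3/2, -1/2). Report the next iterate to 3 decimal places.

At (3/2, -3/2, -1/2): F = (0.000, 4.750, -6.750).
Jacobian J = [[2, 0, -2], [2·x - 2·y, -2·x + 2, 0], [5·y + 2, 5·x + 2·z, 2·y]].
At the point, J = [[2.000, 0.000, -2.000], [6.000, -1.000, 0.000], [-5.500, 6.500, -3.000]] (det J = -61.000).
Solving J·Δ = −F gives Δ = (-0.791, 0.004, -0.791).
Then the next iterate is (x, y, z)₁ = (0.709, -1.496, -1.291).

(0.709, -1.496, -1.291)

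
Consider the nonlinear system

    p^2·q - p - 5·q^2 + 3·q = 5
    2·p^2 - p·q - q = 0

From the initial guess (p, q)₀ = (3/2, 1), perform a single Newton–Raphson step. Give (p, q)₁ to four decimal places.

At (3/2, 1): F = (-6.2500, 2.0000).
Jacobian J = [[2·p·q - 1, p^2 - 10·q + 3], [4·p - q, -p - 1]].
At the point, J = [[2.0000, -4.7500], [5.0000, -2.5000]] (det J = 18.7500).
Solving J·Δ = −F gives Δ = (-1.3400, -1.8800).
Then the next iterate is (p, q)₁ = (0.1600, -0.8800).

(0.1600, -0.8800)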